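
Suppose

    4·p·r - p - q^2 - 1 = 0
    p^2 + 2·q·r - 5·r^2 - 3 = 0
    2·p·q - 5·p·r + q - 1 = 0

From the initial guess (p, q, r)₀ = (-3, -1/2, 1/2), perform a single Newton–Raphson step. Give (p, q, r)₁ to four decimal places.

At (-3, -1/2, 1/2): F = (-4.2500, 4.2500, 9.0000).
Jacobian J = [[4·r - 1, -2·q, 4·p], [2·p, 2·r, 2·q - 10·r], [2·q - 5·r, 2·p + 1, -5·p]].
At the point, J = [[1.0000, 1.0000, -12.0000], [-6.0000, 1.0000, -6.0000], [-3.5000, -5.0000, 15.0000]] (det J = -306.0000).
Solving J·Δ = −F gives Δ = (1.0098, 0.3775, -0.2386).
Then the next iterate is (p, q, r)₁ = (-1.9902, -0.1225, 0.2614).

(-1.9902, -0.1225, 0.2614)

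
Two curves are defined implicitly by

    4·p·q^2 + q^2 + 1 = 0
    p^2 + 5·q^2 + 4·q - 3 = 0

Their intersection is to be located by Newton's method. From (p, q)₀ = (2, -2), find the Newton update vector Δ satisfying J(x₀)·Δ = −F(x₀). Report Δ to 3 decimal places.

(-1.107, 0.536)

At (2, -2): F = (37.000, 13.000).
Jacobian J = [[4·q^2, 8·p·q + 2·q], [2·p, 10·q + 4]].
At the point, J = [[16.000, -36.000], [4.000, -16.000]] (det J = -112.000).
Solving J·Δ = −F gives Δ = (-1.107, 0.536).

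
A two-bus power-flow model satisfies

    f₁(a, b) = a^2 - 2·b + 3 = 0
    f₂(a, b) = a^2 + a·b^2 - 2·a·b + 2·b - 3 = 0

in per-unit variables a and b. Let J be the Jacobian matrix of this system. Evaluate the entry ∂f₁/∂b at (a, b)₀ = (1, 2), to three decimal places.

-2.000

∂f₁/∂b = -2.
At (1, 2) this is -2.000.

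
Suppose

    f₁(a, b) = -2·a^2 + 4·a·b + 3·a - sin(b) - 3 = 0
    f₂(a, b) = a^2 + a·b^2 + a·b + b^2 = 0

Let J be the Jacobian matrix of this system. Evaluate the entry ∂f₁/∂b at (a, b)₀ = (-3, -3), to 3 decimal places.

-11.010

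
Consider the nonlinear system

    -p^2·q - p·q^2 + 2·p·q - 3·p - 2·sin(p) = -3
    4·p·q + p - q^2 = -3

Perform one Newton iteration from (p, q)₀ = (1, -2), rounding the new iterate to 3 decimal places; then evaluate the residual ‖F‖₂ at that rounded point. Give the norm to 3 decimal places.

1.203

At (1, -2): F = (-7.68294, -8.000).
Jacobian J = [[-2·p·q - q^2 + 2·q - 2·cos(p) - 3, -p^2 - 2·p·q + 2·p], [4·q + 1, 4·p - 2·q]].
At the point, J = [[-8.08060, 5.000], [-7.000, 8.000]] (det J = -29.64484).
Solving J·Δ = −F gives Δ = (-0.724, 0.366).
Then the next iterate is (p, q)₁ = (0.276, -1.634).
Re-evaluating at (0.276, -1.634): F = (0.11258, -1.19789), so ‖F‖₂ = 1.203.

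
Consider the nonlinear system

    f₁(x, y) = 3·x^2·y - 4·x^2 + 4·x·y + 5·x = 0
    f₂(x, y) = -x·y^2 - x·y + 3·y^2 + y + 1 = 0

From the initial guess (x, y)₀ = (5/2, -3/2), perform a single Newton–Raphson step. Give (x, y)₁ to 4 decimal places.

(2.2298, 0.0259)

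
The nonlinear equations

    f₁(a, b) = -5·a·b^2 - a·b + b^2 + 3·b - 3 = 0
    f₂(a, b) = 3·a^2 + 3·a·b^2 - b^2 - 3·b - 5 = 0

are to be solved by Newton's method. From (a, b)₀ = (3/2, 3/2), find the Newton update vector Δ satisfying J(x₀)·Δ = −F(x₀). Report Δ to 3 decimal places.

At (3/2, 3/2): F = (-15.375, 5.125).
Jacobian J = [[-5·b^2 - b, -10·a·b - a + 2·b + 3], [6·a + 3·b^2, 6·a·b - 2·b - 3]].
At the point, J = [[-12.750, -18.000], [15.750, 7.500]] (det J = 187.875).
Solving J·Δ = −F gives Δ = (0.123, -0.941).

(0.123, -0.941)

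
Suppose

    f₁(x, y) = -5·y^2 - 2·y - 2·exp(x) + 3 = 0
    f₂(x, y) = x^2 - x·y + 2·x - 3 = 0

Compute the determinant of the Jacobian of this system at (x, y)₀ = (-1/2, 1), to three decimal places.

J = [[-2·exp(x), -10·y - 2], [2·x - y + 2, -x]].
At the point, J = [[-1.21306, -12.000], [0.000, 0.500]].
det J = -0.607.

-0.607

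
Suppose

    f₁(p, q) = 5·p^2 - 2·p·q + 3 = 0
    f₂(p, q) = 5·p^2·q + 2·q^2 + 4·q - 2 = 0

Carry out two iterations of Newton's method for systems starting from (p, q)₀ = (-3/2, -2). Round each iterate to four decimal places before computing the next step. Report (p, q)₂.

At (-3/2, -2): F = (8.2500, -24.5000).
Jacobian J = [[10·p - 2·q, -2·p], [10·p·q, 5·p^2 + 4·q + 4]].
At the point, J = [[-11.0000, 3.0000], [30.0000, 7.2500]] (det J = -169.7500).
Solving J·Δ = −F gives Δ = (0.7853, 0.1296).
Then the next iterate is (p, q)₁ = (-0.7147, -1.8704).
Round to (-0.7147, -1.8704) and repeat: F = (2.880431, -7.261773), J = [[-3.4062, 1.4294], [13.367749, -0.927620]].
Δ = (0.4833, -0.8634), so (p, q)₂ = (-0.2314, -2.7338).

(-0.2314, -2.7338)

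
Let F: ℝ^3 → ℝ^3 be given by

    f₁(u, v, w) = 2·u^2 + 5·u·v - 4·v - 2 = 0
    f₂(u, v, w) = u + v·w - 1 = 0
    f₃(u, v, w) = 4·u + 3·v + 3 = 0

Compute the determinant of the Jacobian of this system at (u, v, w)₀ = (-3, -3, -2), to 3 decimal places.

-15.000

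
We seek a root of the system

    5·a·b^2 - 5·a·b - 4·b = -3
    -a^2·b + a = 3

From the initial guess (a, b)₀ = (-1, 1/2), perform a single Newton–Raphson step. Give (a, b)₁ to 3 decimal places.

At (-1, 1/2): F = (2.250, -4.500).
Jacobian J = [[5·b^2 - 5·b, 10·a·b - 5·a - 4], [-2·a·b + 1, -a^2]].
At the point, J = [[-1.250, -4.000], [2.000, -1.000]] (det J = 9.250).
Solving J·Δ = −F gives Δ = (2.189, -0.122).
Then the next iterate is (a, b)₁ = (1.189, 0.378).

(1.189, 0.378)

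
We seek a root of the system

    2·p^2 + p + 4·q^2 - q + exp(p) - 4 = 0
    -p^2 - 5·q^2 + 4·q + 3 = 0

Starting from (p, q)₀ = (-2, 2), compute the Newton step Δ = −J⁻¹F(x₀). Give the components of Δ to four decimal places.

(1.2675, -0.4956)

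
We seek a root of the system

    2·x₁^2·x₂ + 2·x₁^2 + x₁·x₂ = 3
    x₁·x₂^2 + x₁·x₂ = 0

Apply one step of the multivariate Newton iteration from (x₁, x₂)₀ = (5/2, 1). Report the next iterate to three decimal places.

At (5/2, 1): F = (24.500, 5.000).
Jacobian J = [[4·x₁·x₂ + 4·x₁ + x₂, 2·x₁^2 + x₁], [x₂^2 + x₂, 2·x₁·x₂ + x₁]].
At the point, J = [[21.000, 15.000], [2.000, 7.500]] (det J = 127.500).
Solving J·Δ = −F gives Δ = (-0.853, -0.439).
Then the next iterate is (x₁, x₂)₁ = (1.647, 0.561).

(1.647, 0.561)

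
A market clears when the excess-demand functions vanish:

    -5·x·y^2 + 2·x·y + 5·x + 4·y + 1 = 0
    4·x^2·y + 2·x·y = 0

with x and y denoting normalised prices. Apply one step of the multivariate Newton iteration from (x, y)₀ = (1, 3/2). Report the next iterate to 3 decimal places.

(0.104, 2.240)

At (1, 3/2): F = (3.750, 9.000).
Jacobian J = [[-5·y^2 + 2·y + 5, -10·x·y + 2·x + 4], [8·x·y + 2·y, 4·x^2 + 2·x]].
At the point, J = [[-3.250, -9.000], [15.000, 6.000]] (det J = 115.500).
Solving J·Δ = −F gives Δ = (-0.896, 0.740).
Then the next iterate is (x, y)₁ = (0.104, 2.240).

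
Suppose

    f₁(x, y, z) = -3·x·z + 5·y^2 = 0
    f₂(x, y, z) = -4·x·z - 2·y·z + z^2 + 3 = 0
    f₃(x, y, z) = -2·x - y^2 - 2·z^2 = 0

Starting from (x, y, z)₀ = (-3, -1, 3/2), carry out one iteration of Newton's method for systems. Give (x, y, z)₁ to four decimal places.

At (-3, -1, 3/2): F = (18.5000, 26.2500, 0.5000).
Jacobian J = [[-3·z, 10·y, -3·x], [-4·z, -2·z, -4·x - 2·y + 2·z], [-2, -2·y, -4·z]].
At the point, J = [[-4.5000, -10.0000, 9.0000], [-6.0000, -3.0000, 17.0000], [-2.0000, 2.0000, -6.0000]] (det J = 610.0000).
Solving J·Δ = −F gives Δ = (2.4098, 0.1680, -0.6639).
Then the next iterate is (x, y, z)₁ = (-0.5902, -0.8320, 0.8361).

(-0.5902, -0.8320, 0.8361)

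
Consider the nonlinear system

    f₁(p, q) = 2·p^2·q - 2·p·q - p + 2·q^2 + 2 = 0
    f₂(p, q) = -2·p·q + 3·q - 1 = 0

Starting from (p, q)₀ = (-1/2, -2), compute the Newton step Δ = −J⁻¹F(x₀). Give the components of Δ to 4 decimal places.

At (-1/2, -2): F = (7.5000, -9.0000).
Jacobian J = [[4·p·q - 2·q - 1, 2·p^2 - 2·p + 4·q], [-2·q, -2·p + 3]].
At the point, J = [[7.0000, -6.5000], [4.0000, 4.0000]] (det J = 54.0000).
Solving J·Δ = −F gives Δ = (0.5278, 1.7222).

(0.5278, 1.7222)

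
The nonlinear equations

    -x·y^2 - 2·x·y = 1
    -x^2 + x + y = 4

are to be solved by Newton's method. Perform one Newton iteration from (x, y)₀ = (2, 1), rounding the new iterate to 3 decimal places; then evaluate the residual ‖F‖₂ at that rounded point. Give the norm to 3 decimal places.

3.408

At (2, 1): F = (-7.000, -5.000).
Jacobian J = [[-y^2 - 2·y, -2·x·y - 2·x], [-2·x + 1, 1]].
At the point, J = [[-3.000, -8.000], [-3.000, 1.000]] (det J = -27.000).
Solving J·Δ = −F gives Δ = (-1.741, -0.222).
Then the next iterate is (x, y)₁ = (0.259, 0.778).
Re-evaluating at (0.259, 0.778): F = (-1.55977, -3.03008), so ‖F‖₂ = 3.408.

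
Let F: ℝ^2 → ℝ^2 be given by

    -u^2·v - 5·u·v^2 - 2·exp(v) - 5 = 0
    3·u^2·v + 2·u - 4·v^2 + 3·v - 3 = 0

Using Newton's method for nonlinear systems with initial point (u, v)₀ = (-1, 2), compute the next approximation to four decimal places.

At (-1, 2): F = (-1.778112, -9.0000).
Jacobian J = [[-2·u·v - 5·v^2, -u^2 - 10·u·v - 2·exp(v)], [6·u·v + 2, 3·u^2 - 8·v + 3]].
At the point, J = [[-16.0000, 4.221888], [-10.0000, -10.0000]] (det J = 202.218878).
Solving J·Δ = −F gives Δ = (-0.2758, -0.6242).
Then the next iterate is (u, v)₁ = (-1.2758, 1.3758).

(-1.2758, 1.3758)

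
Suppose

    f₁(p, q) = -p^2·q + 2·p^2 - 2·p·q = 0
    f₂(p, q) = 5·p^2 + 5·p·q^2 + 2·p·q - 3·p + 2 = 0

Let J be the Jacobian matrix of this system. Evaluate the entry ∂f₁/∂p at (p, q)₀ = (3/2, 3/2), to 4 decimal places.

∂f₁/∂p = -2·p·q + 4·p - 2·q.
At (3/2, 3/2) this is -1.5000.

-1.5000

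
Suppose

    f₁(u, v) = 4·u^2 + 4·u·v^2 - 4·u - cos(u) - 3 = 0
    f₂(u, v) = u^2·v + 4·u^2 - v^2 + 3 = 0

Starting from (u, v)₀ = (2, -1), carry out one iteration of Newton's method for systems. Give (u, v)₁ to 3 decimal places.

At (2, -1): F = (13.41615, 14.000).
Jacobian J = [[8·u + 4·v^2 + sin(u) - 4, 8·u·v], [2·u·v + 8·u, u^2 - 2·v]].
At the point, J = [[16.90930, -16.000], [12.000, 6.000]] (det J = 293.45578).
Solving J·Δ = −F gives Δ = (-1.038, -0.258).
Then the next iterate is (u, v)₁ = (0.962, -1.258).

(0.962, -1.258)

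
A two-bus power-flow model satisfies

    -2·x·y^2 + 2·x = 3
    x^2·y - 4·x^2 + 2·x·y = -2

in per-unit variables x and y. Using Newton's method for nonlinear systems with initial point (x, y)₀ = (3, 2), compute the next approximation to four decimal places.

At (3, 2): F = (-21.0000, -4.0000).
Jacobian J = [[-2·y^2 + 2, -4·x·y], [2·x·y - 8·x + 2·y, x^2 + 2·x]].
At the point, J = [[-6.0000, -24.0000], [-8.0000, 15.0000]] (det J = -282.0000).
Solving J·Δ = −F gives Δ = (-1.4574, -0.5106).
Then the next iterate is (x, y)₁ = (1.5426, 1.4894).

(1.5426, 1.4894)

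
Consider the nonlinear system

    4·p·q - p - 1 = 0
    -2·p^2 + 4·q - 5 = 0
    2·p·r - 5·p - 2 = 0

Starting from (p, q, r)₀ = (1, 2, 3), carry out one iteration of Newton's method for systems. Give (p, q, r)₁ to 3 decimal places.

(0.545, 1.295, 3.727)

At (1, 2, 3): F = (6.000, 1.000, -1.000).
Jacobian J = [[4·q - 1, 4·p, 0], [-4·p, 4, 0], [2·r - 5, 0, 2·p]].
At the point, J = [[7.000, 4.000, 0.000], [-4.000, 4.000, 0.000], [1.000, 0.000, 2.000]] (det J = 88.000).
Solving J·Δ = −F gives Δ = (-0.455, -0.705, 0.727).
Then the next iterate is (p, q, r)₁ = (0.545, 1.295, 3.727).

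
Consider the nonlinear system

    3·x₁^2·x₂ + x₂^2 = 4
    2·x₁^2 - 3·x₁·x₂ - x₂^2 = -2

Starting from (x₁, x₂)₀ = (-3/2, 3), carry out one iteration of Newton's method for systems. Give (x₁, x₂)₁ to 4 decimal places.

At (-3/2, 3): F = (25.2500, 11.0000).
Jacobian J = [[6·x₁·x₂, 3·x₁^2 + 2·x₂], [4·x₁ - 3·x₂, -3·x₁ - 2·x₂]].
At the point, J = [[-27.0000, 12.7500], [-15.0000, -1.5000]] (det J = 231.7500).
Solving J·Δ = −F gives Δ = (0.7686, -0.3528).
Then the next iterate is (x₁, x₂)₁ = (-0.7314, 2.6472).

(-0.7314, 2.6472)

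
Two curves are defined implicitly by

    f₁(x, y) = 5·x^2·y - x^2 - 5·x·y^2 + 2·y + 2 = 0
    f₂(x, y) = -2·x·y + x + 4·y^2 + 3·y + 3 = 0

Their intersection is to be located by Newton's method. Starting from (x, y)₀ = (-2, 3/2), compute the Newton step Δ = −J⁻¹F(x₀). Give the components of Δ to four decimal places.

(-0.0820, -1.0876)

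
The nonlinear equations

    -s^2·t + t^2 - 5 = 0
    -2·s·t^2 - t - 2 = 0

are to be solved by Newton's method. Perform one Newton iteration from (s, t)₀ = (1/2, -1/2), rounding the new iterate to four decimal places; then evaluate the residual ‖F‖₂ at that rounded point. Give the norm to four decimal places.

206.5526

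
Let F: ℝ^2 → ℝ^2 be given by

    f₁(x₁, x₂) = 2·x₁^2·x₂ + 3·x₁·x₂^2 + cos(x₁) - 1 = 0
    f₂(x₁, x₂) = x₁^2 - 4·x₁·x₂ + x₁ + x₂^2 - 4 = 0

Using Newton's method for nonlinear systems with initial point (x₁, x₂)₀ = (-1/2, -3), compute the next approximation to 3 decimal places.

(-0.208, -2.437)

At (-1/2, -3): F = (-15.12242, -1.250).
Jacobian J = [[4·x₁·x₂ + 3·x₂^2 - sin(x₁), 2·x₁^2 + 6·x₁·x₂], [2·x₁ - 4·x₂ + 1, -4·x₁ + 2·x₂]].
At the point, J = [[33.47943, 9.500], [12.000, -4.000]] (det J = -247.91770).
Solving J·Δ = −F gives Δ = (0.292, 0.563).
Then the next iterate is (x₁, x₂)₁ = (-0.208, -2.437).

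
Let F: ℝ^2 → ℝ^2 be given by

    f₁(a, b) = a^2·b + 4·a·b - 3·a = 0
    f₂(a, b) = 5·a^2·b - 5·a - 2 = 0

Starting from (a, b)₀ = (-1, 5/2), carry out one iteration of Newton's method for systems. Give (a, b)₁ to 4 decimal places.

At (-1, 5/2): F = (-4.5000, 15.5000).
Jacobian J = [[2·a·b + 4·b - 3, a^2 + 4·a], [10·a·b - 5, 5·a^2]].
At the point, J = [[2.0000, -3.0000], [-30.0000, 5.0000]] (det J = -80.0000).
Solving J·Δ = −F gives Δ = (0.3000, -1.3000).
Then the next iterate is (a, b)₁ = (-0.7000, 1.2000).

(-0.7000, 1.2000)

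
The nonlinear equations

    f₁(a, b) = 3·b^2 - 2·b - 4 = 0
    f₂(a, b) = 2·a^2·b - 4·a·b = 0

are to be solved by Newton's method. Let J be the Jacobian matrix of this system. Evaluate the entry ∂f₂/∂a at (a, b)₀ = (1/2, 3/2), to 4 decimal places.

∂f₂/∂a = 4·a·b - 4·b.
At (1/2, 3/2) this is -3.0000.

-3.0000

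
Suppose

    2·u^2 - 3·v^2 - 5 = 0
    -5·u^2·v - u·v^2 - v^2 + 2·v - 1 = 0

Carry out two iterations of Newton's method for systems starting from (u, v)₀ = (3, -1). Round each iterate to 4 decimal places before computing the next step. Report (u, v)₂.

(1.6279, -0.3560)

At (3, -1): F = (10.0000, 38.0000).
Jacobian J = [[4·u, -6·v], [-10·u·v - v^2, -5·u^2 - 2·u·v - 2·v + 2]].
At the point, J = [[12.0000, 6.0000], [29.0000, -35.0000]] (det J = -594.0000).
Solving J·Δ = −F gives Δ = (-0.9731, 0.2795).
Then the next iterate is (u, v)₁ = (2.0269, -0.7205).
Round to (2.0269, -0.7205) and repeat: F = (1.659286, 10.787911), J = [[8.1076, 4.3230], [14.084694, -14.179855]].
Δ = (-0.3990, 0.3645), so (u, v)₂ = (1.6279, -0.3560).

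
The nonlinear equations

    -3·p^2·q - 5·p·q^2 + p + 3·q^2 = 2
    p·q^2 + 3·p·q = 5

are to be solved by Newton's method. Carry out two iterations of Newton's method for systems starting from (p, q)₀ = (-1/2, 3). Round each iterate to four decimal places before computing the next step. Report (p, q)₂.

At (-1/2, 3): F = (44.7500, -14.0000).
Jacobian J = [[-6·p·q - 5·q^2 + 1, -3·p^2 - 10·p·q + 6·q], [q^2 + 3·q, 2·p·q + 3·p]].
At the point, J = [[-35.0000, 32.2500], [18.0000, -4.5000]] (det J = -423.0000).
Solving J·Δ = −F gives Δ = (0.5913, -0.7459).
Then the next iterate is (p, q)₁ = (0.0913, 2.2541).
Round to (0.0913, 2.2541) and repeat: F = (10.958371, -3.918710), J = [[-25.639630, 11.441600], [11.843267, 0.685499]].
Δ = (0.3420, -0.1915), so (p, q)₂ = (0.4333, 2.0626).

(0.4333, 2.0626)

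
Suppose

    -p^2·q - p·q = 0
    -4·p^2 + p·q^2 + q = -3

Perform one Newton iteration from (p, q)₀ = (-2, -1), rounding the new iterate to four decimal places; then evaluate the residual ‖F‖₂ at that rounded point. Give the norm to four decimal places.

4.1200

At (-2, -1): F = (2.0000, -16.0000).
Jacobian J = [[-2·p·q - q, -p^2 - p], [-8·p + q^2, 2·p·q + 1]].
At the point, J = [[-3.0000, -2.0000], [17.0000, 5.0000]] (det J = 19.0000).
Solving J·Δ = −F gives Δ = (1.1579, -0.7368).
Then the next iterate is (p, q)₁ = (-0.8421, -1.7368).
Re-evaluating at (-0.8421, -1.7368): F = (-0.230938, -4.113503), so ‖F‖₂ = 4.1200.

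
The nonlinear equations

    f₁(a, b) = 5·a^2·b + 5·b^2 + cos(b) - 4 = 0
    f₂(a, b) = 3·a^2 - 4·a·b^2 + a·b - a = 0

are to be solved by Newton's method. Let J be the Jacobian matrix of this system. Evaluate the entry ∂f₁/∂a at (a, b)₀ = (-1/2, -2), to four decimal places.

∂f₁/∂a = 10·a·b.
At (-1/2, -2) this is 10.0000.

10.0000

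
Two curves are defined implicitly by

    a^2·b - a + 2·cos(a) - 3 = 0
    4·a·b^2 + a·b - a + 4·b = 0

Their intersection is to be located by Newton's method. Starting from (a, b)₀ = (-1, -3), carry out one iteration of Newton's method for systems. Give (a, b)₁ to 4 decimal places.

(-0.5835, -1.8640)

At (-1, -3): F = (-3.919395, -44.0000).
Jacobian J = [[2·a·b - 2·sin(a) - 1, a^2], [4·b^2 + b - 1, 8·a·b + a + 4]].
At the point, J = [[6.682942, 1.0000], [32.0000, 27.0000]] (det J = 148.439433).
Solving J·Δ = −F gives Δ = (0.4165, 1.1360).
Then the next iterate is (a, b)₁ = (-0.5835, -1.8640).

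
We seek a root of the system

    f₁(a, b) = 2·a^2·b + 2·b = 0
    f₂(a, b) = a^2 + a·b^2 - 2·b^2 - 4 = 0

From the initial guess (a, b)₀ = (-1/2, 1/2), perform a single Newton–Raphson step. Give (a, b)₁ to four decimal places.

(-2.2857, -0.7143)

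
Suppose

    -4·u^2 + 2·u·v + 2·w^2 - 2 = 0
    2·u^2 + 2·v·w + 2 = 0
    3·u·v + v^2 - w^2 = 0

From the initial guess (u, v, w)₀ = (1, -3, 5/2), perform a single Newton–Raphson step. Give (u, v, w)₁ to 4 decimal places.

(0.4574, -1.6593, 1.4222)

At (1, -3, 5/2): F = (0.5000, -11.0000, -6.2500).
Jacobian J = [[-8·u + 2·v, 2·u, 4·w], [4·u, 2·w, 2·v], [3·v, 3·u + 2·v, -2·w]].
At the point, J = [[-14.0000, 2.0000, 10.0000], [4.0000, 5.0000, -6.0000], [-9.0000, -3.0000, -5.0000]] (det J = 1080.0000).
Solving J·Δ = −F gives Δ = (-0.5426, 1.3407, -1.0778).
Then the next iterate is (u, v, w)₁ = (0.4574, -1.6593, 1.4222).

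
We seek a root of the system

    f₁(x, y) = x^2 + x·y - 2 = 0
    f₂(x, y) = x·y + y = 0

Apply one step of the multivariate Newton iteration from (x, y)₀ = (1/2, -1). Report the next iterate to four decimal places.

(5.7500, 3.5000)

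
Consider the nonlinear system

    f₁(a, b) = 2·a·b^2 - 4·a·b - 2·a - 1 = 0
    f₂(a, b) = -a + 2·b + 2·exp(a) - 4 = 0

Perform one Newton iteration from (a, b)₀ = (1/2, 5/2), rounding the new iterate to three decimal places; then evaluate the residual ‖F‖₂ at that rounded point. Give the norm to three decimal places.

At (1/2, 5/2): F = (-0.750, 3.79744).
Jacobian J = [[2·b^2 - 4·b - 2, 4·a·b - 4·a], [2·exp(a) - 1, 2]].
At the point, J = [[0.500, 3.000], [2.29744, 2.000]] (det J = -5.89233).
Solving J·Δ = −F gives Δ = (-2.188, 0.615).
Then the next iterate is (a, b)₁ = (-1.688, 3.115).
Re-evaluating at (-1.688, 3.115): F = (-9.34961, 4.28778), so ‖F‖₂ = 10.286.

10.286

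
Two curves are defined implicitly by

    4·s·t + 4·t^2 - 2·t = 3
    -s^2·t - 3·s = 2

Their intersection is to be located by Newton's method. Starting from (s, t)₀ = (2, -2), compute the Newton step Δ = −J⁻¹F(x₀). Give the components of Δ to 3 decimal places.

(0.049, 0.061)

At (2, -2): F = (1.000, 0.000).
Jacobian J = [[4·t, 4·s + 8·t - 2], [-2·s·t - 3, -s^2]].
At the point, J = [[-8.000, -10.000], [5.000, -4.000]] (det J = 82.000).
Solving J·Δ = −F gives Δ = (0.049, 0.061).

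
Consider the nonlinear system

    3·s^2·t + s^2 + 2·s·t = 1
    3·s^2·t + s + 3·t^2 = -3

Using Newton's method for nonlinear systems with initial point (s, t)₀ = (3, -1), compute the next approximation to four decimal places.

At (3, -1): F = (-25.0000, -18.0000).
Jacobian J = [[6·s·t + 2·s + 2·t, 3·s^2 + 2·s], [6·s·t + 1, 3·s^2 + 6·t]].
At the point, J = [[-14.0000, 33.0000], [-17.0000, 21.0000]] (det J = 267.0000).
Solving J·Δ = −F gives Δ = (-0.2584, 0.6479).
Then the next iterate is (s, t)₁ = (2.7416, -0.3521).

(2.7416, -0.3521)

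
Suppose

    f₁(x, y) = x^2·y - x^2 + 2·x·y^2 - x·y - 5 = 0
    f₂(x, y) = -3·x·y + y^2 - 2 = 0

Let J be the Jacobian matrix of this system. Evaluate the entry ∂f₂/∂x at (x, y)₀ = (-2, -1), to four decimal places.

∂f₂/∂x = -3·y.
At (-2, -1) this is 3.0000.

3.0000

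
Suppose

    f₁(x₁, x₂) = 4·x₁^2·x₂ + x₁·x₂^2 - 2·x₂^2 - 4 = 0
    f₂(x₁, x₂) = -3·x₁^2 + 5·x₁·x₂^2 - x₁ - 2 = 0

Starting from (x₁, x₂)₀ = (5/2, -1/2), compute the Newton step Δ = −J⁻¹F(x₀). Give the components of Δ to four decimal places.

(-1.4439, 0.0938)

At (5/2, -1/2): F = (-16.3750, -20.1250).
Jacobian J = [[8·x₁·x₂ + x₂^2, 4·x₁^2 + 2·x₁·x₂ - 4·x₂], [-6·x₁ + 5·x₂^2 - 1, 10·x₁·x₂]].
At the point, J = [[-9.7500, 24.5000], [-14.7500, -12.5000]] (det J = 483.2500).
Solving J·Δ = −F gives Δ = (-1.4439, 0.0938).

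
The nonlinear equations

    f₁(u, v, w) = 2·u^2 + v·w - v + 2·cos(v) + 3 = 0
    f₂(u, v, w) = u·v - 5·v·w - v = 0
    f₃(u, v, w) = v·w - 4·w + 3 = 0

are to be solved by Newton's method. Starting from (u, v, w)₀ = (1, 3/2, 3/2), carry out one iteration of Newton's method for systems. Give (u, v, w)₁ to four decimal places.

At (1, 3/2, 3/2): F = (5.891474, -11.2500, -0.7500).
Jacobian J = [[4·u, w - 2·sin(v) - 1, v], [v, u - 5·w - 1, -5·v], [0, w, v - 4]].
At the point, J = [[4.0000, -1.494990, 1.5000], [1.5000, -7.5000, -7.5000], [0.0000, 1.5000, -2.5000]] (det J = 117.768788).
Solving J·Δ = −F gives Δ = (-1.4998, -0.9375, -0.8625).
Then the next iterate is (u, v, w)₁ = (-0.4998, 0.5625, 0.6375).

(-0.4998, 0.5625, 0.6375)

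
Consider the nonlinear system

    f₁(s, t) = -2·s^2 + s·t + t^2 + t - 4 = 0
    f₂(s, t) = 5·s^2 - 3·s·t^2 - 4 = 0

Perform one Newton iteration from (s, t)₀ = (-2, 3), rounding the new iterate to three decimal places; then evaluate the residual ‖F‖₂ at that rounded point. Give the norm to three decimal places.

At (-2, 3): F = (-6.000, 70.000).
Jacobian J = [[-4·s + t, s + 2·t + 1], [10·s - 3·t^2, -6·s·t]].
At the point, J = [[11.000, 5.000], [-47.000, 36.000]] (det J = 631.000).
Solving J·Δ = −F gives Δ = (0.897, -0.773).
Then the next iterate is (s, t)₁ = (-1.103, 2.227).
Re-evaluating at (-1.103, 2.227): F = (-1.70307, 18.49413), so ‖F‖₂ = 18.572.

18.572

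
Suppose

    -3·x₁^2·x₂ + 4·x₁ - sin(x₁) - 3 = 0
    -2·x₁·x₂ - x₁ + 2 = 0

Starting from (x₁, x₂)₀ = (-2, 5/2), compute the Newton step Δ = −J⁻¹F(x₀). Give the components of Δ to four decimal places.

(-0.1163, -3.6745)

At (-2, 5/2): F = (-40.090703, 14.0000).
Jacobian J = [[-6·x₁·x₂ - cos(x₁) + 4, -3·x₁^2], [-2·x₂ - 1, -2·x₁]].
At the point, J = [[34.416147, -12.0000], [-6.0000, 4.0000]] (det J = 65.664587).
Solving J·Δ = −F gives Δ = (-0.1163, -3.6745).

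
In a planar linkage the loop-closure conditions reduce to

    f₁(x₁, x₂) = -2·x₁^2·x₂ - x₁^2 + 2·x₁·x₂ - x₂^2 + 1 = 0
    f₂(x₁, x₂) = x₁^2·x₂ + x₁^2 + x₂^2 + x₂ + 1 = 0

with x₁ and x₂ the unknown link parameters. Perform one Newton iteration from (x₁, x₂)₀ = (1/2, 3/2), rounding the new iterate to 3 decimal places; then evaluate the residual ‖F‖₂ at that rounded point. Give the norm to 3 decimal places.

226.272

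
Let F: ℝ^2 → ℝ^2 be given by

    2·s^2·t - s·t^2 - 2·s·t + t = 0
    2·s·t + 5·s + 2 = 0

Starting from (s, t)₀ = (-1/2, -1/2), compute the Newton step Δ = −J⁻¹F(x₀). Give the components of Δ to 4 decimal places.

At (-1/2, -1/2): F = (-1.1250, 0.0000).
Jacobian J = [[4·s·t - t^2 - 2·t, 2·s^2 - 2·s·t - 2·s + 1], [2·t + 5, 2·s]].
At the point, J = [[1.7500, 2.0000], [4.0000, -1.0000]] (det J = -9.7500).
Solving J·Δ = −F gives Δ = (0.1154, 0.4615).

(0.1154, 0.4615)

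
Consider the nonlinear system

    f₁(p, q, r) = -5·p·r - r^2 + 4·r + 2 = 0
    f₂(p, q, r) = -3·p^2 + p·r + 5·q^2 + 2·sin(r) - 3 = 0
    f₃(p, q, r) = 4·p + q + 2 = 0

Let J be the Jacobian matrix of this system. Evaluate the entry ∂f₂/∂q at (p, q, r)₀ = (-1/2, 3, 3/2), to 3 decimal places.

∂f₂/∂q = 10·q.
At (-1/2, 3, 3/2) this is 30.000.

30.000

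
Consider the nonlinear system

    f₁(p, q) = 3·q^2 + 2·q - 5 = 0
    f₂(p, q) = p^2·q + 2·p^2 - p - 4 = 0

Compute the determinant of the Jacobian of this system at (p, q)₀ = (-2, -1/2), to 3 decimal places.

J = [[0, 6·q + 2], [2·p·q + 4·p - 1, p^2]].
At the point, J = [[0.000, -1.000], [-7.000, 4.000]].
det J = -7.000.

-7.000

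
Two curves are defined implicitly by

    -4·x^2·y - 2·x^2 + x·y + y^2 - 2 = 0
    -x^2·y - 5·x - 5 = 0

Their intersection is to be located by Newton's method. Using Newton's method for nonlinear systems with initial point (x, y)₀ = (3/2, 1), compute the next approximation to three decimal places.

(-7.522, 26.522)

At (3/2, 1): F = (-13.000, -14.750).
Jacobian J = [[-8·x·y - 4·x + y, -4·x^2 + x + 2·y], [-2·x·y - 5, -x^2]].
At the point, J = [[-17.000, -5.500], [-8.000, -2.250]] (det J = -5.750).
Solving J·Δ = −F gives Δ = (-9.022, 25.522).
Then the next iterate is (x, y)₁ = (-7.522, 26.522).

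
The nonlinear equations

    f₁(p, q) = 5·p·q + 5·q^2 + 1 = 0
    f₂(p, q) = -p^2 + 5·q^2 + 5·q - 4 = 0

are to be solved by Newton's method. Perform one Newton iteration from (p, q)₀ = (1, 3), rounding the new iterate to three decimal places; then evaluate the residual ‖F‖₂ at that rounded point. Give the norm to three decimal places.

19.908

At (1, 3): F = (61.000, 55.000).
Jacobian J = [[5·q, 5·p + 10·q], [-2·p, 10·q + 5]].
At the point, J = [[15.000, 35.000], [-2.000, 35.000]] (det J = 595.000).
Solving J·Δ = −F gives Δ = (-0.353, -1.592).
Then the next iterate is (p, q)₁ = (0.647, 1.408).
Re-evaluating at (0.647, 1.408): F = (15.46720, 12.53371), so ‖F‖₂ = 19.908.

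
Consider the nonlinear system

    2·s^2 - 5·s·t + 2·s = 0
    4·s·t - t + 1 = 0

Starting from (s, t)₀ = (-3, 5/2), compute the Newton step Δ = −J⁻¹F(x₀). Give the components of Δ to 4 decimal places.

At (-3, 5/2): F = (49.5000, -31.5000).
Jacobian J = [[4·s - 5·t + 2, -5·s], [4·t, 4·s - 1]].
At the point, J = [[-22.5000, 15.0000], [10.0000, -13.0000]] (det J = 142.5000).
Solving J·Δ = −F gives Δ = (1.2000, -1.5000).

(1.2000, -1.5000)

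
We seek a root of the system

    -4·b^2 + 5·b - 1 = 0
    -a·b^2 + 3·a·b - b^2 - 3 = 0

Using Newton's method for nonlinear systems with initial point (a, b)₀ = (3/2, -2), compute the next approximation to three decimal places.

(1.164, -0.714)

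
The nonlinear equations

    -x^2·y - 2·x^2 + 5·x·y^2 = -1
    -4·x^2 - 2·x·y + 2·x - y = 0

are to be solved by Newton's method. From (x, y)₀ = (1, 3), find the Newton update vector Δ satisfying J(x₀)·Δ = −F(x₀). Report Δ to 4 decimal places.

At (1, 3): F = (41.0000, -11.0000).
Jacobian J = [[-2·x·y - 4·x + 5·y^2, -x^2 + 10·x·y], [-8·x - 2·y + 2, -2·x - 1]].
At the point, J = [[35.0000, 29.0000], [-12.0000, -3.0000]] (det J = 243.0000).
Solving J·Δ = −F gives Δ = (-0.8066, -0.4403).

(-0.8066, -0.4403)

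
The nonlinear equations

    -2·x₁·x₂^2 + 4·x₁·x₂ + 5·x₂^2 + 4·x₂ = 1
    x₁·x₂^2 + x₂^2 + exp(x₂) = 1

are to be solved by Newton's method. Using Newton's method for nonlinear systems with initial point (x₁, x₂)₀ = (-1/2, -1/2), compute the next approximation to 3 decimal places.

(1.036, -1.585)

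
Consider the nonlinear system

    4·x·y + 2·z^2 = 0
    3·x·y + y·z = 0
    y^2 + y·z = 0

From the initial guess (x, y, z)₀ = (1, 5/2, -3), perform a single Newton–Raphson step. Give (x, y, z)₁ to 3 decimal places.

(0.500, 1.250, -1.500)

At (1, 5/2, -3): F = (28.000, 0.000, -1.250).
Jacobian J = [[4·y, 4·x, 4·z], [3·y, 3·x + z, y], [0, 2·y + z, y]].
At the point, J = [[10.000, 4.000, -12.000], [7.500, 0.000, 2.500], [0.000, 2.000, 2.500]] (det J = -305.000).
Solving J·Δ = −F gives Δ = (-0.500, -1.250, 1.500).
Then the next iterate is (x, y, z)₁ = (0.500, 1.250, -1.500).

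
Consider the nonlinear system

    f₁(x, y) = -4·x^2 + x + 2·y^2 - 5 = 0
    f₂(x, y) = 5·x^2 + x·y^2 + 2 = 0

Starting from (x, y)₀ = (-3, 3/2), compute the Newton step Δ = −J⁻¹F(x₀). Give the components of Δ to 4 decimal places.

At (-3, 3/2): F = (-39.5000, 40.2500).
Jacobian J = [[-8·x + 1, 4·y], [10·x + y^2, 2·x·y]].
At the point, J = [[25.0000, 6.0000], [-27.7500, -9.0000]] (det J = -58.5000).
Solving J·Δ = −F gives Δ = (1.9487, -1.5363).

(1.9487, -1.5363)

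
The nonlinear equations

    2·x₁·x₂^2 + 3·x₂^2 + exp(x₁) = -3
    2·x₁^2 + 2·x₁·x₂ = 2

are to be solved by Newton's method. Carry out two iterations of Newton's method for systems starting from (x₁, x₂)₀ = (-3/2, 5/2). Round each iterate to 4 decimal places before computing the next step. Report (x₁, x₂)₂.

(-2.5270, 2.3254)

At (-3/2, 5/2): F = (3.223130, -5.0000).
Jacobian J = [[2·x₂^2 + exp(x₁), 4·x₁·x₂ + 6·x₂], [4·x₁ + 2·x₂, 2·x₁]].
At the point, J = [[12.723130, 0.0000], [-1.0000, -3.0000]] (det J = -38.169390).
Solving J·Δ = −F gives Δ = (-0.2533, -1.5822).
Then the next iterate is (x₁, x₂)₁ = (-1.7533, 0.9178).
Round to (-1.7533, 0.9178) and repeat: F = (2.746463, 0.929764), J = [[1.857915, -0.929915], [-5.1776, -3.5066]].
Δ = (-0.7737, 1.4076), so (x₁, x₂)₂ = (-2.5270, 2.3254).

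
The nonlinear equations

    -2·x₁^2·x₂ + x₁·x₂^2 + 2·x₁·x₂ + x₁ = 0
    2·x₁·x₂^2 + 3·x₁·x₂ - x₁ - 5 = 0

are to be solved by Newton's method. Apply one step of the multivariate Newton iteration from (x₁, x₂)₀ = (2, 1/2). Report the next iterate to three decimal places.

At (2, 1/2): F = (0.500, -3.000).
Jacobian J = [[-4·x₁·x₂ + x₂^2 + 2·x₂ + 1, -2·x₁^2 + 2·x₁·x₂ + 2·x₁], [2·x₂^2 + 3·x₂ - 1, 4·x₁·x₂ + 3·x₁]].
At the point, J = [[-1.750, -2.000], [1.000, 10.000]] (det J = -15.500).
Solving J·Δ = −F gives Δ = (-0.065, 0.306).
Then the next iterate is (x₁, x₂)₁ = (1.935, 0.806).

(1.935, 0.806)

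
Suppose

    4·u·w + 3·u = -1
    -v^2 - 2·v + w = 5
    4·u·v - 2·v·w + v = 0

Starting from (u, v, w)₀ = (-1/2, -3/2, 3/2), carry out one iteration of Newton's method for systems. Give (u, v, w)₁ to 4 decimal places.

(0.1765, -0.0441, 2.7941)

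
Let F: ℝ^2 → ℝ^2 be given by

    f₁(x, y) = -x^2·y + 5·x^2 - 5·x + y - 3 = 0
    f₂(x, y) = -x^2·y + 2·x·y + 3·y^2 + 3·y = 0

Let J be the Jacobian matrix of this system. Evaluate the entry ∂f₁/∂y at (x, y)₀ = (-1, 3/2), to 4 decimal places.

0.0000

∂f₁/∂y = -x^2 + 1.
At (-1, 3/2) this is 0.0000.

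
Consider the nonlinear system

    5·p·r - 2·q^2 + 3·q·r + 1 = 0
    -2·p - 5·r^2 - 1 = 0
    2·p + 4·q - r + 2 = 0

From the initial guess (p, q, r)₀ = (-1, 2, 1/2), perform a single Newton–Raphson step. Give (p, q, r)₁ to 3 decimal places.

(-1.953, 0.684, 0.831)

At (-1, 2, 1/2): F = (-6.500, -0.250, 7.500).
Jacobian J = [[5·r, -4·q + 3·r, 5·p + 3·q], [-2, 0, -10·r], [2, 4, -1]].
At the point, J = [[2.500, -6.500, 1.000], [-2.000, 0.000, -5.000], [2.000, 4.000, -1.000]] (det J = 120.000).
Solving J·Δ = −F gives Δ = (-0.953, -1.316, 0.331).
Then the next iterate is (p, q, r)₁ = (-1.953, 0.684, 0.831).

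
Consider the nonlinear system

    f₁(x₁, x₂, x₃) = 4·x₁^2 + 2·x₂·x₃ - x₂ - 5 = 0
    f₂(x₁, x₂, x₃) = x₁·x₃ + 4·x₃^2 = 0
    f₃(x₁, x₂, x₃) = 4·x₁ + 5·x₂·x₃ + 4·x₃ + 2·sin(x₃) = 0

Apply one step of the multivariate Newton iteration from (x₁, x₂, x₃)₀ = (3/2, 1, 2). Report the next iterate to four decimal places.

(1.5237, -0.7023, 0.9116)

At (3/2, 1, 2): F = (7.0000, 19.0000, 25.818595).
Jacobian J = [[8·x₁, 2·x₃ - 1, 2·x₂], [x₃, 0, x₁ + 8·x₃], [4, 5·x₃, 5·x₂ + 2·cos(x₃) + 4]].
At the point, J = [[12.0000, 3.0000, 2.0000], [2.0000, 0.0000, 17.5000], [4.0000, 10.0000, 8.167706]] (det J = -1899.006238).
Solving J·Δ = −F gives Δ = (0.0237, -1.7023, -1.0884).
Then the next iterate is (x₁, x₂, x₃)₁ = (1.5237, -0.7023, 0.9116).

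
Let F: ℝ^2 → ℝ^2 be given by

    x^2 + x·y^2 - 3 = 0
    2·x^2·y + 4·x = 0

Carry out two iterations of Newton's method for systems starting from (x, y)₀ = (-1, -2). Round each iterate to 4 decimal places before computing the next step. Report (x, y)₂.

(-0.4837, 3.0859)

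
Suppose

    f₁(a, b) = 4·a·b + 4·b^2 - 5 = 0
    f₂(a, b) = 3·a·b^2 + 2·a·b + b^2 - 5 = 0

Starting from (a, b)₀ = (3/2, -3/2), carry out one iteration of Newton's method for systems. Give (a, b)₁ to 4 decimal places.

At (3/2, -3/2): F = (-5.0000, 2.8750).
Jacobian J = [[4·b, 4·a + 8·b], [3·b^2 + 2·b, 6·a·b + 2·a + 2·b]].
At the point, J = [[-6.0000, -6.0000], [3.7500, -13.5000]] (det J = 103.5000).
Solving J·Δ = −F gives Δ = (-0.8188, -0.0145).
Then the next iterate is (a, b)₁ = (0.6812, -1.5145).

(0.6812, -1.5145)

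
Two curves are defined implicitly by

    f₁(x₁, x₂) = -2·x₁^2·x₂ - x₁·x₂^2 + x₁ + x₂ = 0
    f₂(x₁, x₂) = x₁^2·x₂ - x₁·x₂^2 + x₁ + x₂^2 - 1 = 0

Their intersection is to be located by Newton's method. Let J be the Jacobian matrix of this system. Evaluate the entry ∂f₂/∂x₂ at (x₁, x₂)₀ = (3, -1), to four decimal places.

13.0000

∂f₂/∂x₂ = x₁^2 - 2·x₁·x₂ + 2·x₂.
At (3, -1) this is 13.0000.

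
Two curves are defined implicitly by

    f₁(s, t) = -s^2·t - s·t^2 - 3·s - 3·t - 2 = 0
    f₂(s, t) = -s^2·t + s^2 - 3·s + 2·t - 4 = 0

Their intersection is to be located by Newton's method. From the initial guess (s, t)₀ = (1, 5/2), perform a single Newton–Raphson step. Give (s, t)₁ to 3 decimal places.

(0.227, 1.363)

At (1, 5/2): F = (-21.250, -3.500).
Jacobian J = [[-2·s·t - t^2 - 3, -s^2 - 2·s·t - 3], [-2·s·t + 2·s - 3, -s^2 + 2]].
At the point, J = [[-14.250, -9.000], [-6.000, 1.000]] (det J = -68.250).
Solving J·Δ = −F gives Δ = (-0.773, -1.137).
Then the next iterate is (s, t)₁ = (0.227, 1.363).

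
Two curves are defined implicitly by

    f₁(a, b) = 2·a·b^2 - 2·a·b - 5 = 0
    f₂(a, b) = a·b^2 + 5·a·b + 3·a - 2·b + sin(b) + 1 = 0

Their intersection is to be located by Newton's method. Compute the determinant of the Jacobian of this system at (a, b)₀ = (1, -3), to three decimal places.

-137.760

J = [[2·b^2 - 2·b, 4·a·b - 2·a], [b^2 + 5·b + 3, 2·a·b + 5·a + cos(b) - 2]].
At the point, J = [[24.000, -14.000], [-3.000, -3.98999]].
det J = -137.760.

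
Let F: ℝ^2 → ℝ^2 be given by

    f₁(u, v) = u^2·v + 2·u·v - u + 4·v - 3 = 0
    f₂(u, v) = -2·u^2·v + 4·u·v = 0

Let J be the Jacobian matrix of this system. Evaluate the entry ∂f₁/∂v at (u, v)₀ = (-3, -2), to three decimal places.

7.000

∂f₁/∂v = u^2 + 2·u + 4.
At (-3, -2) this is 7.000.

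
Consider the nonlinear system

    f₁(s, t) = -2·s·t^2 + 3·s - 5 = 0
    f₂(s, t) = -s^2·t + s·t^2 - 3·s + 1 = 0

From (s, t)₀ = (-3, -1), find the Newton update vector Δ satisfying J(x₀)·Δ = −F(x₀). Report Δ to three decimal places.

(2.182, -0.485)

At (-3, -1): F = (-8.000, 16.000).
Jacobian J = [[-2·t^2 + 3, -4·s·t], [-2·s·t + t^2 - 3, -s^2 + 2·s·t]].
At the point, J = [[1.000, -12.000], [-8.000, -3.000]] (det J = -99.000).
Solving J·Δ = −F gives Δ = (2.182, -0.485).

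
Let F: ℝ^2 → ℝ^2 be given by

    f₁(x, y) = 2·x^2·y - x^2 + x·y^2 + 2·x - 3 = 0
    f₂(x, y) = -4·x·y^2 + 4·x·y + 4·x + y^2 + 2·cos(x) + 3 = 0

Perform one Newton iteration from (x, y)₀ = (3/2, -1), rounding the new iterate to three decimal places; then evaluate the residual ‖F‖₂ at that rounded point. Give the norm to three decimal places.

At (3/2, -1): F = (-5.250, -1.85853).
Jacobian J = [[4·x·y - 2·x + y^2 + 2, 2·x^2 + 2·x·y], [-4·y^2 + 4·y - 2·sin(x) + 4, -8·x·y + 4·x + 2·y]].
At the point, J = [[-6.000, 1.500], [-5.99499, 16.000]] (det J = -87.00752).
Solving J·Δ = −F gives Δ = (-0.933, -0.234).
Then the next iterate is (x, y)₁ = (0.567, -1.234).
Re-evaluating at (0.567, -1.234): F = (-2.11752, 2.22547), so ‖F‖₂ = 3.072.

3.072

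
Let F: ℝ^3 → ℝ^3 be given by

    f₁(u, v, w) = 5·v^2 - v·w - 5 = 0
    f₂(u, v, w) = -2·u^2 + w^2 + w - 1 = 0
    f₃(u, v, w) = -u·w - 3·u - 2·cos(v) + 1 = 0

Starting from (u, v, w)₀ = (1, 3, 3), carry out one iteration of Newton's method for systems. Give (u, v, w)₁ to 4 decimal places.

(0.6798, 1.6887, 1.5313)

At (1, 3, 3): F = (31.0000, 9.0000, -3.020015).
Jacobian J = [[0, 10·v - w, -v], [-4·u, 0, 2·w + 1], [-w - 3, 2·sin(v), -u]].
At the point, J = [[0.0000, 27.0000, -3.0000], [-4.0000, 0.0000, 7.0000], [-6.0000, 0.282240, -1.0000]] (det J = -1238.613120).
Solving J·Δ = −F gives Δ = (-0.3202, -1.3113, -1.4687).
Then the next iterate is (u, v, w)₁ = (0.6798, 1.6887, 1.5313).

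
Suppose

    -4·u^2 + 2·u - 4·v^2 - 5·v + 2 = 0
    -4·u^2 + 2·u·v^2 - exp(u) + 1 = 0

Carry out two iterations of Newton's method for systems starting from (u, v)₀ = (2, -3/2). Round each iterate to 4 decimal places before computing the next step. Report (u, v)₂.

At (2, -3/2): F = (-11.5000, -13.389056).
Jacobian J = [[-8·u + 2, -8·v - 5], [-8·u + 2·v^2 - exp(u), 4·u·v]].
At the point, J = [[-14.0000, 7.0000], [-18.889056, -12.0000]] (det J = 300.223393).
Solving J·Δ = −F gives Δ = (-0.7718, 0.0992).
Then the next iterate is (u, v)₁ = (1.2282, -1.4008).
Round to (1.2282, -1.4008) and repeat: F = (-2.422464, -3.628930), J = [[-7.8256, 6.2064], [-9.316196, -6.881850]].
Δ = (-0.3510, -0.0522), so (u, v)₂ = (0.8772, -1.4530).

(0.8772, -1.4530)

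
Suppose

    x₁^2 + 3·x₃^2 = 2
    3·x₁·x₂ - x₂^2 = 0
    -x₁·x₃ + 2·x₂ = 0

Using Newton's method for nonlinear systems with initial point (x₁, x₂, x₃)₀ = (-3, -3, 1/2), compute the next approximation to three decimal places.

(-3.500, 4.500, -3.083)

At (-3, -3, 1/2): F = (7.750, 18.000, -4.500).
Jacobian J = [[2·x₁, 0, 6·x₃], [3·x₂, 3·x₁ - 2·x₂, 0], [-x₃, 2, -x₁]].
At the point, J = [[-6.000, 0.000, 3.000], [-9.000, -3.000, 0.000], [-0.500, 2.000, 3.000]] (det J = -4.500).
Solving J·Δ = −F gives Δ = (-0.500, 7.500, -3.583).
Then the next iterate is (x₁, x₂, x₃)₁ = (-3.500, 4.500, -3.083).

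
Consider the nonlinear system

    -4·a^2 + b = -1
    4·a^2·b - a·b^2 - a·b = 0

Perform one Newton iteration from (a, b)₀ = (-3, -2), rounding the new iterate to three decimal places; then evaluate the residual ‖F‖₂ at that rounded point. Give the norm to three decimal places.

At (-3, -2): F = (-37.000, -66.000).
Jacobian J = [[-8·a, 1], [8·a·b - b^2 - b, 4·a^2 - 2·a·b - a]].
At the point, J = [[24.000, 1.000], [46.000, 27.000]] (det J = 602.000).
Solving J·Δ = −F gives Δ = (1.550, -0.196).
Then the next iterate is (a, b)₁ = (-1.450, -2.196).
Re-evaluating at (-1.450, -2.196): F = (-9.606, -14.66006), so ‖F‖₂ = 17.527.

17.527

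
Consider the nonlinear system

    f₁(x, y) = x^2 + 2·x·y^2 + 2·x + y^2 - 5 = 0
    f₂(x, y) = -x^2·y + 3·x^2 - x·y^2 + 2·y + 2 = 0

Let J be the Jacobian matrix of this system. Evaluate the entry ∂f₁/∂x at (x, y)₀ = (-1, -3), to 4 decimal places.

18.0000

∂f₁/∂x = 2·x + 2·y^2 + 2.
At (-1, -3) this is 18.0000.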